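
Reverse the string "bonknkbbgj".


Input: bonknkbbgj
Reading characters right to left:
  Position 9: 'j'
  Position 8: 'g'
  Position 7: 'b'
  Position 6: 'b'
  Position 5: 'k'
  Position 4: 'n'
  Position 3: 'k'
  Position 2: 'n'
  Position 1: 'o'
  Position 0: 'b'
Reversed: jgbbknknob

jgbbknknob


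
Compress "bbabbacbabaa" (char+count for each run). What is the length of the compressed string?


Input: bbabbacbabaa
Runs:
  'b' x 2 => "b2"
  'a' x 1 => "a1"
  'b' x 2 => "b2"
  'a' x 1 => "a1"
  'c' x 1 => "c1"
  'b' x 1 => "b1"
  'a' x 1 => "a1"
  'b' x 1 => "b1"
  'a' x 2 => "a2"
Compressed: "b2a1b2a1c1b1a1b1a2"
Compressed length: 18

18


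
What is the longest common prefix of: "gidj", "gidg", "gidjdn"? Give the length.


Words: gidj, gidg, gidjdn
  Position 0: all 'g' => match
  Position 1: all 'i' => match
  Position 2: all 'd' => match
  Position 3: ('j', 'g', 'j') => mismatch, stop
LCP = "gid" (length 3)

3


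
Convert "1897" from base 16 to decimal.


Input: "1897" in base 16
Positional expansion:
  Digit '1' (value 1) x 16^3 = 4096
  Digit '8' (value 8) x 16^2 = 2048
  Digit '9' (value 9) x 16^1 = 144
  Digit '7' (value 7) x 16^0 = 7
Sum = 6295

6295


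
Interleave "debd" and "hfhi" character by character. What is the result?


Interleaving "debd" and "hfhi":
  Position 0: 'd' from first, 'h' from second => "dh"
  Position 1: 'e' from first, 'f' from second => "ef"
  Position 2: 'b' from first, 'h' from second => "bh"
  Position 3: 'd' from first, 'i' from second => "di"
Result: dhefbhdi

dhefbhdi


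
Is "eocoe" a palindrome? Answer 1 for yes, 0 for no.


Input: eocoe
Reversed: eocoe
  Compare pos 0 ('e') with pos 4 ('e'): match
  Compare pos 1 ('o') with pos 3 ('o'): match
Result: palindrome

1


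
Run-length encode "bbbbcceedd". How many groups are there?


Input: bbbbcceedd
Scanning for consecutive runs:
  Group 1: 'b' x 4 (positions 0-3)
  Group 2: 'c' x 2 (positions 4-5)
  Group 3: 'e' x 2 (positions 6-7)
  Group 4: 'd' x 2 (positions 8-9)
Total groups: 4

4


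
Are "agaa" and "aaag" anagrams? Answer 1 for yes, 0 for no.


Strings: "agaa", "aaag"
Sorted first:  aaag
Sorted second: aaag
Sorted forms match => anagrams

1


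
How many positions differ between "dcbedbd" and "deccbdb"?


Comparing "dcbedbd" and "deccbdb" position by position:
  Position 0: 'd' vs 'd' => same
  Position 1: 'c' vs 'e' => DIFFER
  Position 2: 'b' vs 'c' => DIFFER
  Position 3: 'e' vs 'c' => DIFFER
  Position 4: 'd' vs 'b' => DIFFER
  Position 5: 'b' vs 'd' => DIFFER
  Position 6: 'd' vs 'b' => DIFFER
Positions that differ: 6

6


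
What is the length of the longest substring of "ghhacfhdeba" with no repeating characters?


Input: "ghhacfhdeba"
Sliding window (track last position of each char):
  Position 0 ('g'): window [0,0] length 1 -- new best
  Position 1 ('h'): window [0,1] length 2 -- new best
  Position 2 ('h'): repeat (last at 1), move window start to 2
  Position 2 ('h'): window [2,2] length 1
  Position 3 ('a'): window [2,3] length 2
  Position 4 ('c'): window [2,4] length 3 -- new best
  Position 5 ('f'): window [2,5] length 4 -- new best
  Position 6 ('h'): repeat (last at 2), move window start to 3
  Position 6 ('h'): window [3,6] length 4
  Position 7 ('d'): window [3,7] length 5 -- new best
  Position 8 ('e'): window [3,8] length 6 -- new best
  Position 9 ('b'): window [3,9] length 7 -- new best
  Position 10 ('a'): repeat (last at 3), move window start to 4
  Position 10 ('a'): window [4,10] length 7
Longest substring with no repeats: "acfhdeb" with length 7

7


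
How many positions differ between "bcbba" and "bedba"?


Comparing "bcbba" and "bedba" position by position:
  Position 0: 'b' vs 'b' => same
  Position 1: 'c' vs 'e' => DIFFER
  Position 2: 'b' vs 'd' => DIFFER
  Position 3: 'b' vs 'b' => same
  Position 4: 'a' vs 'a' => same
Positions that differ: 2

2


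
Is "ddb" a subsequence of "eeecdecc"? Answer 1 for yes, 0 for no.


Check if "ddb" is a subsequence of "eeecdecc"
Greedy scan:
  Position 0 ('e'): no match needed
  Position 1 ('e'): no match needed
  Position 2 ('e'): no match needed
  Position 3 ('c'): no match needed
  Position 4 ('d'): matches sub[0] = 'd'
  Position 5 ('e'): no match needed
  Position 6 ('c'): no match needed
  Position 7 ('c'): no match needed
Only matched 1/3 characters => not a subsequence

0


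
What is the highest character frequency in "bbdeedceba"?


Input: bbdeedceba
Character counts:
  'a': 1
  'b': 3
  'c': 1
  'd': 2
  'e': 3
Maximum frequency: 3

3


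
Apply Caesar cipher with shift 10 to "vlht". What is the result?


Caesar cipher: shift "vlht" by 10
  'v' (pos 21) + 10 = pos 5 = 'f'
  'l' (pos 11) + 10 = pos 21 = 'v'
  'h' (pos 7) + 10 = pos 17 = 'r'
  't' (pos 19) + 10 = pos 3 = 'd'
Result: fvrd

fvrd


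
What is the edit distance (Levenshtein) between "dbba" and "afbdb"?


Computing edit distance: "dbba" -> "afbdb"
DP table:
           a    f    b    d    b
      0    1    2    3    4    5
  d   1    1    2    3    3    4
  b   2    2    2    2    3    3
  b   3    3    3    2    3    3
  a   4    3    4    3    3    4
Edit distance = dp[4][5] = 4

4


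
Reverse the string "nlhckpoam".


Input: nlhckpoam
Reading characters right to left:
  Position 8: 'm'
  Position 7: 'a'
  Position 6: 'o'
  Position 5: 'p'
  Position 4: 'k'
  Position 3: 'c'
  Position 2: 'h'
  Position 1: 'l'
  Position 0: 'n'
Reversed: maopkchln

maopkchln


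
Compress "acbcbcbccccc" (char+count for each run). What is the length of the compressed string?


Input: acbcbcbccccc
Runs:
  'a' x 1 => "a1"
  'c' x 1 => "c1"
  'b' x 1 => "b1"
  'c' x 1 => "c1"
  'b' x 1 => "b1"
  'c' x 1 => "c1"
  'b' x 1 => "b1"
  'c' x 5 => "c5"
Compressed: "a1c1b1c1b1c1b1c5"
Compressed length: 16

16


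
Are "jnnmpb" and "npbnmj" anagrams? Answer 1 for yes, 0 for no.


Strings: "jnnmpb", "npbnmj"
Sorted first:  bjmnnp
Sorted second: bjmnnp
Sorted forms match => anagrams

1


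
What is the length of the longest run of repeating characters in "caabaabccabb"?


Input: "caabaabccabb"
Scanning for longest run:
  Position 1 ('a'): new char, reset run to 1
  Position 2 ('a'): continues run of 'a', length=2
  Position 3 ('b'): new char, reset run to 1
  Position 4 ('a'): new char, reset run to 1
  Position 5 ('a'): continues run of 'a', length=2
  Position 6 ('b'): new char, reset run to 1
  Position 7 ('c'): new char, reset run to 1
  Position 8 ('c'): continues run of 'c', length=2
  Position 9 ('a'): new char, reset run to 1
  Position 10 ('b'): new char, reset run to 1
  Position 11 ('b'): continues run of 'b', length=2
Longest run: 'a' with length 2

2


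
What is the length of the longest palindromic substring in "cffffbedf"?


Input: "cffffbedf"
Checking substrings for palindromes:
  [1:5] "ffff" (len 4) => palindrome
  [1:4] "fff" (len 3) => palindrome
  [2:5] "fff" (len 3) => palindrome
  [1:3] "ff" (len 2) => palindrome
  [2:4] "ff" (len 2) => palindrome
  [3:5] "ff" (len 2) => palindrome
Longest palindromic substring: "ffff" with length 4

4


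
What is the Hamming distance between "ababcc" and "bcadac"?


Comparing "ababcc" and "bcadac" position by position:
  Position 0: 'a' vs 'b' => differ
  Position 1: 'b' vs 'c' => differ
  Position 2: 'a' vs 'a' => same
  Position 3: 'b' vs 'd' => differ
  Position 4: 'c' vs 'a' => differ
  Position 5: 'c' vs 'c' => same
Total differences (Hamming distance): 4

4


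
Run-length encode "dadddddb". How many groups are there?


Input: dadddddb
Scanning for consecutive runs:
  Group 1: 'd' x 1 (positions 0-0)
  Group 2: 'a' x 1 (positions 1-1)
  Group 3: 'd' x 5 (positions 2-6)
  Group 4: 'b' x 1 (positions 7-7)
Total groups: 4

4


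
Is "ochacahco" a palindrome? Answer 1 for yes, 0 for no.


Input: ochacahco
Reversed: ochacahco
  Compare pos 0 ('o') with pos 8 ('o'): match
  Compare pos 1 ('c') with pos 7 ('c'): match
  Compare pos 2 ('h') with pos 6 ('h'): match
  Compare pos 3 ('a') with pos 5 ('a'): match
Result: palindrome

1


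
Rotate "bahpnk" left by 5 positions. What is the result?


Input: "bahpnk", rotate left by 5
First 5 characters: "bahpn"
Remaining characters: "k"
Concatenate remaining + first: "k" + "bahpn" = "kbahpn"

kbahpn


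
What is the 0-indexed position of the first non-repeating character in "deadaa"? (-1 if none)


Input: deadaa
Character frequencies:
  'a': 3
  'd': 2
  'e': 1
Scanning left to right for freq == 1:
  Position 0 ('d'): freq=2, skip
  Position 1 ('e'): unique! => answer = 1

1


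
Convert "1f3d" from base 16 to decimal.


Input: "1f3d" in base 16
Positional expansion:
  Digit '1' (value 1) x 16^3 = 4096
  Digit 'f' (value 15) x 16^2 = 3840
  Digit '3' (value 3) x 16^1 = 48
  Digit 'd' (value 13) x 16^0 = 13
Sum = 7997

7997


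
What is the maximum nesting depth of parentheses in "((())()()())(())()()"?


Input: "((())()()())(())()()"
Tracking depth:
  Position 0 '(': depth becomes 1
  Position 1 '(': depth becomes 2
  Position 2 '(': depth becomes 3
  Position 3 ')': depth becomes 2
  Position 4 ')': depth becomes 1
  Position 5 '(': depth becomes 2
  Position 6 ')': depth becomes 1
  Position 7 '(': depth becomes 2
  Position 8 ')': depth becomes 1
  Position 9 '(': depth becomes 2
  Position 10 ')': depth becomes 1
  Position 11 ')': depth becomes 0
  Position 12 '(': depth becomes 1
  Position 13 '(': depth becomes 2
  Position 14 ')': depth becomes 1
  Position 15 ')': depth becomes 0
  Position 16 '(': depth becomes 1
  Position 17 ')': depth becomes 0
  Position 18 '(': depth becomes 1
  Position 19 ')': depth becomes 0
Maximum depth reached: 3

3


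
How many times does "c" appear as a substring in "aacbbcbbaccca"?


Searching for "c" in "aacbbcbbaccca"
Scanning each position:
  Position 0: "a" => no
  Position 1: "a" => no
  Position 2: "c" => MATCH
  Position 3: "b" => no
  Position 4: "b" => no
  Position 5: "c" => MATCH
  Position 6: "b" => no
  Position 7: "b" => no
  Position 8: "a" => no
  Position 9: "c" => MATCH
  Position 10: "c" => MATCH
  Position 11: "c" => MATCH
  Position 12: "a" => no
Total occurrences: 5

5


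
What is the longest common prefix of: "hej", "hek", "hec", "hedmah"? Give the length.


Words: hej, hek, hec, hedmah
  Position 0: all 'h' => match
  Position 1: all 'e' => match
  Position 2: ('j', 'k', 'c', 'd') => mismatch, stop
LCP = "he" (length 2)

2


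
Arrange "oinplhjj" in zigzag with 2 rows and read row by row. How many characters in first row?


Zigzag "oinplhjj" into 2 rows:
Placing characters:
  'o' => row 0
  'i' => row 1
  'n' => row 0
  'p' => row 1
  'l' => row 0
  'h' => row 1
  'j' => row 0
  'j' => row 1
Rows:
  Row 0: "onlj"
  Row 1: "iphj"
First row length: 4

4


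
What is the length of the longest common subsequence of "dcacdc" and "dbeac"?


LCS of "dcacdc" and "dbeac"
DP table:
           d    b    e    a    c
      0    0    0    0    0    0
  d   0    1    1    1    1    1
  c   0    1    1    1    1    2
  a   0    1    1    1    2    2
  c   0    1    1    1    2    3
  d   0    1    1    1    2    3
  c   0    1    1    1    2    3
LCS length = dp[6][5] = 3

3


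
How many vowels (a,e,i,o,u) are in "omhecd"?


Input: omhecd
Checking each character:
  'o' at position 0: vowel (running total: 1)
  'm' at position 1: consonant
  'h' at position 2: consonant
  'e' at position 3: vowel (running total: 2)
  'c' at position 4: consonant
  'd' at position 5: consonant
Total vowels: 2

2


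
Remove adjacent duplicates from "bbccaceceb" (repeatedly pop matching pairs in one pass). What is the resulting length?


Input: bbccaceceb
Stack-based adjacent duplicate removal:
  Read 'b': push. Stack: b
  Read 'b': matches stack top 'b' => pop. Stack: (empty)
  Read 'c': push. Stack: c
  Read 'c': matches stack top 'c' => pop. Stack: (empty)
  Read 'a': push. Stack: a
  Read 'c': push. Stack: ac
  Read 'e': push. Stack: ace
  Read 'c': push. Stack: acec
  Read 'e': push. Stack: acece
  Read 'b': push. Stack: aceceb
Final stack: "aceceb" (length 6)

6


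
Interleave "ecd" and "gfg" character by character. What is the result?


Interleaving "ecd" and "gfg":
  Position 0: 'e' from first, 'g' from second => "eg"
  Position 1: 'c' from first, 'f' from second => "cf"
  Position 2: 'd' from first, 'g' from second => "dg"
Result: egcfdg

egcfdg


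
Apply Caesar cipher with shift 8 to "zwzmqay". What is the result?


Caesar cipher: shift "zwzmqay" by 8
  'z' (pos 25) + 8 = pos 7 = 'h'
  'w' (pos 22) + 8 = pos 4 = 'e'
  'z' (pos 25) + 8 = pos 7 = 'h'
  'm' (pos 12) + 8 = pos 20 = 'u'
  'q' (pos 16) + 8 = pos 24 = 'y'
  'a' (pos 0) + 8 = pos 8 = 'i'
  'y' (pos 24) + 8 = pos 6 = 'g'
Result: hehuyig

hehuyig


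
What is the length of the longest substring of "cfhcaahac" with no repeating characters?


Input: "cfhcaahac"
Sliding window (track last position of each char):
  Position 0 ('c'): window [0,0] length 1 -- new best
  Position 1 ('f'): window [0,1] length 2 -- new best
  Position 2 ('h'): window [0,2] length 3 -- new best
  Position 3 ('c'): repeat (last at 0), move window start to 1
  Position 3 ('c'): window [1,3] length 3
  Position 4 ('a'): window [1,4] length 4 -- new best
  Position 5 ('a'): repeat (last at 4), move window start to 5
  Position 5 ('a'): window [5,5] length 1
  Position 6 ('h'): window [5,6] length 2
  Position 7 ('a'): repeat (last at 5), move window start to 6
  Position 7 ('a'): window [6,7] length 2
  Position 8 ('c'): window [6,8] length 3
Longest substring with no repeats: "fhca" with length 4

4


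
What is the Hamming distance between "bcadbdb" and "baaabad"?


Comparing "bcadbdb" and "baaabad" position by position:
  Position 0: 'b' vs 'b' => same
  Position 1: 'c' vs 'a' => differ
  Position 2: 'a' vs 'a' => same
  Position 3: 'd' vs 'a' => differ
  Position 4: 'b' vs 'b' => same
  Position 5: 'd' vs 'a' => differ
  Position 6: 'b' vs 'd' => differ
Total differences (Hamming distance): 4

4


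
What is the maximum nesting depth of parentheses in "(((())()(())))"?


Input: "(((())()(())))"
Tracking depth:
  Position 0 '(': depth becomes 1
  Position 1 '(': depth becomes 2
  Position 2 '(': depth becomes 3
  Position 3 '(': depth becomes 4
  Position 4 ')': depth becomes 3
  Position 5 ')': depth becomes 2
  Position 6 '(': depth becomes 3
  Position 7 ')': depth becomes 2
  Position 8 '(': depth becomes 3
  Position 9 '(': depth becomes 4
  Position 10 ')': depth becomes 3
  Position 11 ')': depth becomes 2
  Position 12 ')': depth becomes 1
  Position 13 ')': depth becomes 0
Maximum depth reached: 4

4


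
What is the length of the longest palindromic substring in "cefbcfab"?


Input: "cefbcfab"
Checking substrings for palindromes:
  No multi-char palindromic substrings found
Longest palindromic substring: "c" with length 1

1


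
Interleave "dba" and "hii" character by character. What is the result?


Interleaving "dba" and "hii":
  Position 0: 'd' from first, 'h' from second => "dh"
  Position 1: 'b' from first, 'i' from second => "bi"
  Position 2: 'a' from first, 'i' from second => "ai"
Result: dhbiai

dhbiai


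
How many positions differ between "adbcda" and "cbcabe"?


Comparing "adbcda" and "cbcabe" position by position:
  Position 0: 'a' vs 'c' => DIFFER
  Position 1: 'd' vs 'b' => DIFFER
  Position 2: 'b' vs 'c' => DIFFER
  Position 3: 'c' vs 'a' => DIFFER
  Position 4: 'd' vs 'b' => DIFFER
  Position 5: 'a' vs 'e' => DIFFER
Positions that differ: 6

6


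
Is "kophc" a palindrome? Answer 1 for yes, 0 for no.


Input: kophc
Reversed: chpok
  Compare pos 0 ('k') with pos 4 ('c'): MISMATCH
  Compare pos 1 ('o') with pos 3 ('h'): MISMATCH
Result: not a palindrome

0


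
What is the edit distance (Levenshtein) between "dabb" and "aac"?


Computing edit distance: "dabb" -> "aac"
DP table:
           a    a    c
      0    1    2    3
  d   1    1    2    3
  a   2    1    1    2
  b   3    2    2    2
  b   4    3    3    3
Edit distance = dp[4][3] = 3

3


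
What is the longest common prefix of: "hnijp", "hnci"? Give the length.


Words: hnijp, hnci
  Position 0: all 'h' => match
  Position 1: all 'n' => match
  Position 2: ('i', 'c') => mismatch, stop
LCP = "hn" (length 2)

2


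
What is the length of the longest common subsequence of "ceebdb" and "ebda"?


LCS of "ceebdb" and "ebda"
DP table:
           e    b    d    a
      0    0    0    0    0
  c   0    0    0    0    0
  e   0    1    1    1    1
  e   0    1    1    1    1
  b   0    1    2    2    2
  d   0    1    2    3    3
  b   0    1    2    3    3
LCS length = dp[6][4] = 3

3


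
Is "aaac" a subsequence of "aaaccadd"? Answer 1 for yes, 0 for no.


Check if "aaac" is a subsequence of "aaaccadd"
Greedy scan:
  Position 0 ('a'): matches sub[0] = 'a'
  Position 1 ('a'): matches sub[1] = 'a'
  Position 2 ('a'): matches sub[2] = 'a'
  Position 3 ('c'): matches sub[3] = 'c'
  Position 4 ('c'): no match needed
  Position 5 ('a'): no match needed
  Position 6 ('d'): no match needed
  Position 7 ('d'): no match needed
All 4 characters matched => is a subsequence

1


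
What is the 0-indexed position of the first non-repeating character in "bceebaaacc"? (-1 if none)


Input: bceebaaacc
Character frequencies:
  'a': 3
  'b': 2
  'c': 3
  'e': 2
Scanning left to right for freq == 1:
  Position 0 ('b'): freq=2, skip
  Position 1 ('c'): freq=3, skip
  Position 2 ('e'): freq=2, skip
  Position 3 ('e'): freq=2, skip
  Position 4 ('b'): freq=2, skip
  Position 5 ('a'): freq=3, skip
  Position 6 ('a'): freq=3, skip
  Position 7 ('a'): freq=3, skip
  Position 8 ('c'): freq=3, skip
  Position 9 ('c'): freq=3, skip
  No unique character found => answer = -1

-1


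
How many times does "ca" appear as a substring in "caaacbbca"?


Searching for "ca" in "caaacbbca"
Scanning each position:
  Position 0: "ca" => MATCH
  Position 1: "aa" => no
  Position 2: "aa" => no
  Position 3: "ac" => no
  Position 4: "cb" => no
  Position 5: "bb" => no
  Position 6: "bc" => no
  Position 7: "ca" => MATCH
Total occurrences: 2

2


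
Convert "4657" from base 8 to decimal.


Input: "4657" in base 8
Positional expansion:
  Digit '4' (value 4) x 8^3 = 2048
  Digit '6' (value 6) x 8^2 = 384
  Digit '5' (value 5) x 8^1 = 40
  Digit '7' (value 7) x 8^0 = 7
Sum = 2479

2479


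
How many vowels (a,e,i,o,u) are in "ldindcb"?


Input: ldindcb
Checking each character:
  'l' at position 0: consonant
  'd' at position 1: consonant
  'i' at position 2: vowel (running total: 1)
  'n' at position 3: consonant
  'd' at position 4: consonant
  'c' at position 5: consonant
  'b' at position 6: consonant
Total vowels: 1

1


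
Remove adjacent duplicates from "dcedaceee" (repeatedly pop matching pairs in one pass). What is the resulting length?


Input: dcedaceee
Stack-based adjacent duplicate removal:
  Read 'd': push. Stack: d
  Read 'c': push. Stack: dc
  Read 'e': push. Stack: dce
  Read 'd': push. Stack: dced
  Read 'a': push. Stack: dceda
  Read 'c': push. Stack: dcedac
  Read 'e': push. Stack: dcedace
  Read 'e': matches stack top 'e' => pop. Stack: dcedac
  Read 'e': push. Stack: dcedace
Final stack: "dcedace" (length 7)

7


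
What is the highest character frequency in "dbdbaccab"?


Input: dbdbaccab
Character counts:
  'a': 2
  'b': 3
  'c': 2
  'd': 2
Maximum frequency: 3

3


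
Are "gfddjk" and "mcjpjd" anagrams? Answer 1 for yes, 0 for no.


Strings: "gfddjk", "mcjpjd"
Sorted first:  ddfgjk
Sorted second: cdjjmp
Differ at position 0: 'd' vs 'c' => not anagrams

0


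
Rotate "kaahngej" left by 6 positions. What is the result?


Input: "kaahngej", rotate left by 6
First 6 characters: "kaahng"
Remaining characters: "ej"
Concatenate remaining + first: "ej" + "kaahng" = "ejkaahng"

ejkaahng


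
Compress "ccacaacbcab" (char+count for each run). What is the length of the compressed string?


Input: ccacaacbcab
Runs:
  'c' x 2 => "c2"
  'a' x 1 => "a1"
  'c' x 1 => "c1"
  'a' x 2 => "a2"
  'c' x 1 => "c1"
  'b' x 1 => "b1"
  'c' x 1 => "c1"
  'a' x 1 => "a1"
  'b' x 1 => "b1"
Compressed: "c2a1c1a2c1b1c1a1b1"
Compressed length: 18

18


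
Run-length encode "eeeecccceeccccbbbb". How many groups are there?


Input: eeeecccceeccccbbbb
Scanning for consecutive runs:
  Group 1: 'e' x 4 (positions 0-3)
  Group 2: 'c' x 4 (positions 4-7)
  Group 3: 'e' x 2 (positions 8-9)
  Group 4: 'c' x 4 (positions 10-13)
  Group 5: 'b' x 4 (positions 14-17)
Total groups: 5

5


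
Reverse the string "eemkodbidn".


Input: eemkodbidn
Reading characters right to left:
  Position 9: 'n'
  Position 8: 'd'
  Position 7: 'i'
  Position 6: 'b'
  Position 5: 'd'
  Position 4: 'o'
  Position 3: 'k'
  Position 2: 'm'
  Position 1: 'e'
  Position 0: 'e'
Reversed: ndibdokmee

ndibdokmee


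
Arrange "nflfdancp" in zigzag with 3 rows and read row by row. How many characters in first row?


Zigzag "nflfdancp" into 3 rows:
Placing characters:
  'n' => row 0
  'f' => row 1
  'l' => row 2
  'f' => row 1
  'd' => row 0
  'a' => row 1
  'n' => row 2
  'c' => row 1
  'p' => row 0
Rows:
  Row 0: "ndp"
  Row 1: "ffac"
  Row 2: "ln"
First row length: 3

3


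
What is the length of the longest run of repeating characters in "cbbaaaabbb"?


Input: "cbbaaaabbb"
Scanning for longest run:
  Position 1 ('b'): new char, reset run to 1
  Position 2 ('b'): continues run of 'b', length=2
  Position 3 ('a'): new char, reset run to 1
  Position 4 ('a'): continues run of 'a', length=2
  Position 5 ('a'): continues run of 'a', length=3
  Position 6 ('a'): continues run of 'a', length=4
  Position 7 ('b'): new char, reset run to 1
  Position 8 ('b'): continues run of 'b', length=2
  Position 9 ('b'): continues run of 'b', length=3
Longest run: 'a' with length 4

4


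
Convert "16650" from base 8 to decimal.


Input: "16650" in base 8
Positional expansion:
  Digit '1' (value 1) x 8^4 = 4096
  Digit '6' (value 6) x 8^3 = 3072
  Digit '6' (value 6) x 8^2 = 384
  Digit '5' (value 5) x 8^1 = 40
  Digit '0' (value 0) x 8^0 = 0
Sum = 7592

7592


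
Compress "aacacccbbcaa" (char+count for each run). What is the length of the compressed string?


Input: aacacccbbcaa
Runs:
  'a' x 2 => "a2"
  'c' x 1 => "c1"
  'a' x 1 => "a1"
  'c' x 3 => "c3"
  'b' x 2 => "b2"
  'c' x 1 => "c1"
  'a' x 2 => "a2"
Compressed: "a2c1a1c3b2c1a2"
Compressed length: 14

14


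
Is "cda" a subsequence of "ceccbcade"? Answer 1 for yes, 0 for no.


Check if "cda" is a subsequence of "ceccbcade"
Greedy scan:
  Position 0 ('c'): matches sub[0] = 'c'
  Position 1 ('e'): no match needed
  Position 2 ('c'): no match needed
  Position 3 ('c'): no match needed
  Position 4 ('b'): no match needed
  Position 5 ('c'): no match needed
  Position 6 ('a'): no match needed
  Position 7 ('d'): matches sub[1] = 'd'
  Position 8 ('e'): no match needed
Only matched 2/3 characters => not a subsequence

0


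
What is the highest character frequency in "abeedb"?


Input: abeedb
Character counts:
  'a': 1
  'b': 2
  'd': 1
  'e': 2
Maximum frequency: 2

2


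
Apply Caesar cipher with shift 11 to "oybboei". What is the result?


Caesar cipher: shift "oybboei" by 11
  'o' (pos 14) + 11 = pos 25 = 'z'
  'y' (pos 24) + 11 = pos 9 = 'j'
  'b' (pos 1) + 11 = pos 12 = 'm'
  'b' (pos 1) + 11 = pos 12 = 'm'
  'o' (pos 14) + 11 = pos 25 = 'z'
  'e' (pos 4) + 11 = pos 15 = 'p'
  'i' (pos 8) + 11 = pos 19 = 't'
Result: zjmmzpt

zjmmzpt


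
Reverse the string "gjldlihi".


Input: gjldlihi
Reading characters right to left:
  Position 7: 'i'
  Position 6: 'h'
  Position 5: 'i'
  Position 4: 'l'
  Position 3: 'd'
  Position 2: 'l'
  Position 1: 'j'
  Position 0: 'g'
Reversed: ihildljg

ihildljg


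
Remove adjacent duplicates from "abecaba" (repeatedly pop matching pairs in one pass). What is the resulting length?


Input: abecaba
Stack-based adjacent duplicate removal:
  Read 'a': push. Stack: a
  Read 'b': push. Stack: ab
  Read 'e': push. Stack: abe
  Read 'c': push. Stack: abec
  Read 'a': push. Stack: abeca
  Read 'b': push. Stack: abecab
  Read 'a': push. Stack: abecaba
Final stack: "abecaba" (length 7)

7


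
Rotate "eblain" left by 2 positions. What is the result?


Input: "eblain", rotate left by 2
First 2 characters: "eb"
Remaining characters: "lain"
Concatenate remaining + first: "lain" + "eb" = "laineb"

laineb


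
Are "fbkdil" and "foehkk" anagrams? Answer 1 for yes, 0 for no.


Strings: "fbkdil", "foehkk"
Sorted first:  bdfikl
Sorted second: efhkko
Differ at position 0: 'b' vs 'e' => not anagrams

0


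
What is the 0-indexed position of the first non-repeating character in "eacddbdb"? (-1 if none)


Input: eacddbdb
Character frequencies:
  'a': 1
  'b': 2
  'c': 1
  'd': 3
  'e': 1
Scanning left to right for freq == 1:
  Position 0 ('e'): unique! => answer = 0

0


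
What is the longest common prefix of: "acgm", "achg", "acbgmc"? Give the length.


Words: acgm, achg, acbgmc
  Position 0: all 'a' => match
  Position 1: all 'c' => match
  Position 2: ('g', 'h', 'b') => mismatch, stop
LCP = "ac" (length 2)

2


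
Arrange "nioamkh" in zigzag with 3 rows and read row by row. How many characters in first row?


Zigzag "nioamkh" into 3 rows:
Placing characters:
  'n' => row 0
  'i' => row 1
  'o' => row 2
  'a' => row 1
  'm' => row 0
  'k' => row 1
  'h' => row 2
Rows:
  Row 0: "nm"
  Row 1: "iak"
  Row 2: "oh"
First row length: 2

2


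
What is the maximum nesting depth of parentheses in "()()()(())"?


Input: "()()()(())"
Tracking depth:
  Position 0 '(': depth becomes 1
  Position 1 ')': depth becomes 0
  Position 2 '(': depth becomes 1
  Position 3 ')': depth becomes 0
  Position 4 '(': depth becomes 1
  Position 5 ')': depth becomes 0
  Position 6 '(': depth becomes 1
  Position 7 '(': depth becomes 2
  Position 8 ')': depth becomes 1
  Position 9 ')': depth becomes 0
Maximum depth reached: 2

2


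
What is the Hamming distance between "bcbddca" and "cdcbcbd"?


Comparing "bcbddca" and "cdcbcbd" position by position:
  Position 0: 'b' vs 'c' => differ
  Position 1: 'c' vs 'd' => differ
  Position 2: 'b' vs 'c' => differ
  Position 3: 'd' vs 'b' => differ
  Position 4: 'd' vs 'c' => differ
  Position 5: 'c' vs 'b' => differ
  Position 6: 'a' vs 'd' => differ
Total differences (Hamming distance): 7

7


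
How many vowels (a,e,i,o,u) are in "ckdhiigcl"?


Input: ckdhiigcl
Checking each character:
  'c' at position 0: consonant
  'k' at position 1: consonant
  'd' at position 2: consonant
  'h' at position 3: consonant
  'i' at position 4: vowel (running total: 1)
  'i' at position 5: vowel (running total: 2)
  'g' at position 6: consonant
  'c' at position 7: consonant
  'l' at position 8: consonant
Total vowels: 2

2


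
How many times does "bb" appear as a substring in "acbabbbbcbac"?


Searching for "bb" in "acbabbbbcbac"
Scanning each position:
  Position 0: "ac" => no
  Position 1: "cb" => no
  Position 2: "ba" => no
  Position 3: "ab" => no
  Position 4: "bb" => MATCH
  Position 5: "bb" => MATCH
  Position 6: "bb" => MATCH
  Position 7: "bc" => no
  Position 8: "cb" => no
  Position 9: "ba" => no
  Position 10: "ac" => no
Total occurrences: 3

3


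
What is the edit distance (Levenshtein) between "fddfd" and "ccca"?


Computing edit distance: "fddfd" -> "ccca"
DP table:
           c    c    c    a
      0    1    2    3    4
  f   1    1    2    3    4
  d   2    2    2    3    4
  d   3    3    3    3    4
  f   4    4    4    4    4
  d   5    5    5    5    5
Edit distance = dp[5][4] = 5

5


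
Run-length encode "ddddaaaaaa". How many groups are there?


Input: ddddaaaaaa
Scanning for consecutive runs:
  Group 1: 'd' x 4 (positions 0-3)
  Group 2: 'a' x 6 (positions 4-9)
Total groups: 2

2


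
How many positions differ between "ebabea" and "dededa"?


Comparing "ebabea" and "dededa" position by position:
  Position 0: 'e' vs 'd' => DIFFER
  Position 1: 'b' vs 'e' => DIFFER
  Position 2: 'a' vs 'd' => DIFFER
  Position 3: 'b' vs 'e' => DIFFER
  Position 4: 'e' vs 'd' => DIFFER
  Position 5: 'a' vs 'a' => same
Positions that differ: 5

5


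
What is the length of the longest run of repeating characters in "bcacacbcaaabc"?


Input: "bcacacbcaaabc"
Scanning for longest run:
  Position 1 ('c'): new char, reset run to 1
  Position 2 ('a'): new char, reset run to 1
  Position 3 ('c'): new char, reset run to 1
  Position 4 ('a'): new char, reset run to 1
  Position 5 ('c'): new char, reset run to 1
  Position 6 ('b'): new char, reset run to 1
  Position 7 ('c'): new char, reset run to 1
  Position 8 ('a'): new char, reset run to 1
  Position 9 ('a'): continues run of 'a', length=2
  Position 10 ('a'): continues run of 'a', length=3
  Position 11 ('b'): new char, reset run to 1
  Position 12 ('c'): new char, reset run to 1
Longest run: 'a' with length 3

3


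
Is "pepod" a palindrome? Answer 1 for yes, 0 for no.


Input: pepod
Reversed: dopep
  Compare pos 0 ('p') with pos 4 ('d'): MISMATCH
  Compare pos 1 ('e') with pos 3 ('o'): MISMATCH
Result: not a palindrome

0


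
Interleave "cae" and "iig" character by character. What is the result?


Interleaving "cae" and "iig":
  Position 0: 'c' from first, 'i' from second => "ci"
  Position 1: 'a' from first, 'i' from second => "ai"
  Position 2: 'e' from first, 'g' from second => "eg"
Result: ciaieg

ciaieg


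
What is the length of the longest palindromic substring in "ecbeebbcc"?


Input: "ecbeebbcc"
Checking substrings for palindromes:
  [2:6] "beeb" (len 4) => palindrome
  [3:5] "ee" (len 2) => palindrome
  [5:7] "bb" (len 2) => palindrome
  [7:9] "cc" (len 2) => palindrome
Longest palindromic substring: "beeb" with length 4

4


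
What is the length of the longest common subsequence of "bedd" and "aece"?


LCS of "bedd" and "aece"
DP table:
           a    e    c    e
      0    0    0    0    0
  b   0    0    0    0    0
  e   0    0    1    1    1
  d   0    0    1    1    1
  d   0    0    1    1    1
LCS length = dp[4][4] = 1

1


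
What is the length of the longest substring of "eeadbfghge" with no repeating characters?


Input: "eeadbfghge"
Sliding window (track last position of each char):
  Position 0 ('e'): window [0,0] length 1 -- new best
  Position 1 ('e'): repeat (last at 0), move window start to 1
  Position 1 ('e'): window [1,1] length 1
  Position 2 ('a'): window [1,2] length 2 -- new best
  Position 3 ('d'): window [1,3] length 3 -- new best
  Position 4 ('b'): window [1,4] length 4 -- new best
  Position 5 ('f'): window [1,5] length 5 -- new best
  Position 6 ('g'): window [1,6] length 6 -- new best
  Position 7 ('h'): window [1,7] length 7 -- new best
  Position 8 ('g'): repeat (last at 6), move window start to 7
  Position 8 ('g'): window [7,8] length 2
  Position 9 ('e'): window [7,9] length 3
Longest substring with no repeats: "eadbfgh" with length 7

7


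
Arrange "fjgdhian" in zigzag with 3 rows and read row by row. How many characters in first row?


Zigzag "fjgdhian" into 3 rows:
Placing characters:
  'f' => row 0
  'j' => row 1
  'g' => row 2
  'd' => row 1
  'h' => row 0
  'i' => row 1
  'a' => row 2
  'n' => row 1
Rows:
  Row 0: "fh"
  Row 1: "jdin"
  Row 2: "ga"
First row length: 2

2


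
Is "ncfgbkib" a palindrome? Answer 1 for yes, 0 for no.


Input: ncfgbkib
Reversed: bikbgfcn
  Compare pos 0 ('n') with pos 7 ('b'): MISMATCH
  Compare pos 1 ('c') with pos 6 ('i'): MISMATCH
  Compare pos 2 ('f') with pos 5 ('k'): MISMATCH
  Compare pos 3 ('g') with pos 4 ('b'): MISMATCH
Result: not a palindrome

0


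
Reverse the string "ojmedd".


Input: ojmedd
Reading characters right to left:
  Position 5: 'd'
  Position 4: 'd'
  Position 3: 'e'
  Position 2: 'm'
  Position 1: 'j'
  Position 0: 'o'
Reversed: ddemjo

ddemjo


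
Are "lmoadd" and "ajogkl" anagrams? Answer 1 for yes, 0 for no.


Strings: "lmoadd", "ajogkl"
Sorted first:  addlmo
Sorted second: agjklo
Differ at position 1: 'd' vs 'g' => not anagrams

0


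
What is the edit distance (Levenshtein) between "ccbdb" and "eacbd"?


Computing edit distance: "ccbdb" -> "eacbd"
DP table:
           e    a    c    b    d
      0    1    2    3    4    5
  c   1    1    2    2    3    4
  c   2    2    2    2    3    4
  b   3    3    3    3    2    3
  d   4    4    4    4    3    2
  b   5    5    5    5    4    3
Edit distance = dp[5][5] = 3

3


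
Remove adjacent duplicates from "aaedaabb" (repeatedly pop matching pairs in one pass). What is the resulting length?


Input: aaedaabb
Stack-based adjacent duplicate removal:
  Read 'a': push. Stack: a
  Read 'a': matches stack top 'a' => pop. Stack: (empty)
  Read 'e': push. Stack: e
  Read 'd': push. Stack: ed
  Read 'a': push. Stack: eda
  Read 'a': matches stack top 'a' => pop. Stack: ed
  Read 'b': push. Stack: edb
  Read 'b': matches stack top 'b' => pop. Stack: ed
Final stack: "ed" (length 2)

2


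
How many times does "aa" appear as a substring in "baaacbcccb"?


Searching for "aa" in "baaacbcccb"
Scanning each position:
  Position 0: "ba" => no
  Position 1: "aa" => MATCH
  Position 2: "aa" => MATCH
  Position 3: "ac" => no
  Position 4: "cb" => no
  Position 5: "bc" => no
  Position 6: "cc" => no
  Position 7: "cc" => no
  Position 8: "cb" => no
Total occurrences: 2

2


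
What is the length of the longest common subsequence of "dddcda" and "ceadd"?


LCS of "dddcda" and "ceadd"
DP table:
           c    e    a    d    d
      0    0    0    0    0    0
  d   0    0    0    0    1    1
  d   0    0    0    0    1    2
  d   0    0    0    0    1    2
  c   0    1    1    1    1    2
  d   0    1    1    1    2    2
  a   0    1    1    2    2    2
LCS length = dp[6][5] = 2

2


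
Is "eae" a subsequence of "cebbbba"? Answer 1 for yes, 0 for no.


Check if "eae" is a subsequence of "cebbbba"
Greedy scan:
  Position 0 ('c'): no match needed
  Position 1 ('e'): matches sub[0] = 'e'
  Position 2 ('b'): no match needed
  Position 3 ('b'): no match needed
  Position 4 ('b'): no match needed
  Position 5 ('b'): no match needed
  Position 6 ('a'): matches sub[1] = 'a'
Only matched 2/3 characters => not a subsequence

0


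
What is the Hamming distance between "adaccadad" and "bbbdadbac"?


Comparing "adaccadad" and "bbbdadbac" position by position:
  Position 0: 'a' vs 'b' => differ
  Position 1: 'd' vs 'b' => differ
  Position 2: 'a' vs 'b' => differ
  Position 3: 'c' vs 'd' => differ
  Position 4: 'c' vs 'a' => differ
  Position 5: 'a' vs 'd' => differ
  Position 6: 'd' vs 'b' => differ
  Position 7: 'a' vs 'a' => same
  Position 8: 'd' vs 'c' => differ
Total differences (Hamming distance): 8

8


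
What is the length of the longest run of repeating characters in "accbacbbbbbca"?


Input: "accbacbbbbbca"
Scanning for longest run:
  Position 1 ('c'): new char, reset run to 1
  Position 2 ('c'): continues run of 'c', length=2
  Position 3 ('b'): new char, reset run to 1
  Position 4 ('a'): new char, reset run to 1
  Position 5 ('c'): new char, reset run to 1
  Position 6 ('b'): new char, reset run to 1
  Position 7 ('b'): continues run of 'b', length=2
  Position 8 ('b'): continues run of 'b', length=3
  Position 9 ('b'): continues run of 'b', length=4
  Position 10 ('b'): continues run of 'b', length=5
  Position 11 ('c'): new char, reset run to 1
  Position 12 ('a'): new char, reset run to 1
Longest run: 'b' with length 5

5


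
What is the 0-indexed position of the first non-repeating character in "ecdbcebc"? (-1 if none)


Input: ecdbcebc
Character frequencies:
  'b': 2
  'c': 3
  'd': 1
  'e': 2
Scanning left to right for freq == 1:
  Position 0 ('e'): freq=2, skip
  Position 1 ('c'): freq=3, skip
  Position 2 ('d'): unique! => answer = 2

2


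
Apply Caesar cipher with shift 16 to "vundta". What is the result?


Caesar cipher: shift "vundta" by 16
  'v' (pos 21) + 16 = pos 11 = 'l'
  'u' (pos 20) + 16 = pos 10 = 'k'
  'n' (pos 13) + 16 = pos 3 = 'd'
  'd' (pos 3) + 16 = pos 19 = 't'
  't' (pos 19) + 16 = pos 9 = 'j'
  'a' (pos 0) + 16 = pos 16 = 'q'
Result: lkdtjq

lkdtjq


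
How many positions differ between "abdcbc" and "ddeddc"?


Comparing "abdcbc" and "ddeddc" position by position:
  Position 0: 'a' vs 'd' => DIFFER
  Position 1: 'b' vs 'd' => DIFFER
  Position 2: 'd' vs 'e' => DIFFER
  Position 3: 'c' vs 'd' => DIFFER
  Position 4: 'b' vs 'd' => DIFFER
  Position 5: 'c' vs 'c' => same
Positions that differ: 5

5


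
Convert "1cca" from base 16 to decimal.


Input: "1cca" in base 16
Positional expansion:
  Digit '1' (value 1) x 16^3 = 4096
  Digit 'c' (value 12) x 16^2 = 3072
  Digit 'c' (value 12) x 16^1 = 192
  Digit 'a' (value 10) x 16^0 = 10
Sum = 7370

7370


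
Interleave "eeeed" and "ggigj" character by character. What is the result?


Interleaving "eeeed" and "ggigj":
  Position 0: 'e' from first, 'g' from second => "eg"
  Position 1: 'e' from first, 'g' from second => "eg"
  Position 2: 'e' from first, 'i' from second => "ei"
  Position 3: 'e' from first, 'g' from second => "eg"
  Position 4: 'd' from first, 'j' from second => "dj"
Result: egegeiegdj

egegeiegdj


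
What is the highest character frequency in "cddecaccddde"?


Input: cddecaccddde
Character counts:
  'a': 1
  'c': 4
  'd': 5
  'e': 2
Maximum frequency: 5

5


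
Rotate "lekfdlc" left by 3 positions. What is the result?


Input: "lekfdlc", rotate left by 3
First 3 characters: "lek"
Remaining characters: "fdlc"
Concatenate remaining + first: "fdlc" + "lek" = "fdlclek"

fdlclek


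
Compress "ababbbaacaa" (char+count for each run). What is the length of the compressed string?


Input: ababbbaacaa
Runs:
  'a' x 1 => "a1"
  'b' x 1 => "b1"
  'a' x 1 => "a1"
  'b' x 3 => "b3"
  'a' x 2 => "a2"
  'c' x 1 => "c1"
  'a' x 2 => "a2"
Compressed: "a1b1a1b3a2c1a2"
Compressed length: 14

14


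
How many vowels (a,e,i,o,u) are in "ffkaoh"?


Input: ffkaoh
Checking each character:
  'f' at position 0: consonant
  'f' at position 1: consonant
  'k' at position 2: consonant
  'a' at position 3: vowel (running total: 1)
  'o' at position 4: vowel (running total: 2)
  'h' at position 5: consonant
Total vowels: 2

2


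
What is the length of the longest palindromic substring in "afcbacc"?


Input: "afcbacc"
Checking substrings for palindromes:
  [5:7] "cc" (len 2) => palindrome
Longest palindromic substring: "cc" with length 2

2


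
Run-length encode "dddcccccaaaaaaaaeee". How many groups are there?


Input: dddcccccaaaaaaaaeee
Scanning for consecutive runs:
  Group 1: 'd' x 3 (positions 0-2)
  Group 2: 'c' x 5 (positions 3-7)
  Group 3: 'a' x 8 (positions 8-15)
  Group 4: 'e' x 3 (positions 16-18)
Total groups: 4

4


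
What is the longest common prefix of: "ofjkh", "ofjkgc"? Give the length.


Words: ofjkh, ofjkgc
  Position 0: all 'o' => match
  Position 1: all 'f' => match
  Position 2: all 'j' => match
  Position 3: all 'k' => match
  Position 4: ('h', 'g') => mismatch, stop
LCP = "ofjk" (length 4)

4


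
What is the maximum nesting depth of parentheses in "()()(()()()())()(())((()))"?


Input: "()()(()()()())()(())((()))"
Tracking depth:
  Position 0 '(': depth becomes 1
  Position 1 ')': depth becomes 0
  Position 2 '(': depth becomes 1
  Position 3 ')': depth becomes 0
  Position 4 '(': depth becomes 1
  Position 5 '(': depth becomes 2
  Position 6 ')': depth becomes 1
  Position 7 '(': depth becomes 2
  Position 8 ')': depth becomes 1
  Position 9 '(': depth becomes 2
  Position 10 ')': depth becomes 1
  Position 11 '(': depth becomes 2
  Position 12 ')': depth becomes 1
  Position 13 ')': depth becomes 0
  Position 14 '(': depth becomes 1
  Position 15 ')': depth becomes 0
  Position 16 '(': depth becomes 1
  Position 17 '(': depth becomes 2
  Position 18 ')': depth becomes 1
  Position 19 ')': depth becomes 0
  Position 20 '(': depth becomes 1
  Position 21 '(': depth becomes 2
  Position 22 '(': depth becomes 3
  Position 23 ')': depth becomes 2
  Position 24 ')': depth becomes 1
  Position 25 ')': depth becomes 0
Maximum depth reached: 3

3
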